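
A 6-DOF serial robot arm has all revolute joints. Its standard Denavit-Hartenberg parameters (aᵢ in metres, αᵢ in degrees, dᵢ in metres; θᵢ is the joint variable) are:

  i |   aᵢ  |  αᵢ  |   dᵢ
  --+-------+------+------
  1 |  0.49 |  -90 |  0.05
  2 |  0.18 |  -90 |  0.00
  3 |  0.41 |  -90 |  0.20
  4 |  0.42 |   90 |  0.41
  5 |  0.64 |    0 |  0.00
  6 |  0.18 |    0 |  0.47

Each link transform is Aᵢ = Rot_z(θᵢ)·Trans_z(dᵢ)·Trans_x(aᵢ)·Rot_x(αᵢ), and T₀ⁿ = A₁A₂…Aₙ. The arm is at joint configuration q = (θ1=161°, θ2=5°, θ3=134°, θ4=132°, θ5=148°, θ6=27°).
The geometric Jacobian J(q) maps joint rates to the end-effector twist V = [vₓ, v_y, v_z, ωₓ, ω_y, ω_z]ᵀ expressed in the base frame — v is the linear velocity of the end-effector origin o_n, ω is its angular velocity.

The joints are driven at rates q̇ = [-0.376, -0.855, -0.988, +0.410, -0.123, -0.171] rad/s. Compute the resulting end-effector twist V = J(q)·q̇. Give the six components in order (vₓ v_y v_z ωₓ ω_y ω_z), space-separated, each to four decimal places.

o_n = [0.5757, -0.0287, 0.0309]
J₁: ẑ×o_n = [0.0287, 0.5757, -0.0000], ω = ẑ
J2: z=[-0.3256, -0.9455, 0.0000] o=[-0.4633, 0.1595, 0.0500] → [0.0181, -0.0062, 1.0437, -0.3256, -0.9455, 0.0000]
J3: z=[0.0824, -0.0284, -0.9962] o=[-0.6328, 0.2179, 0.0343] → [-0.2456, -1.2036, 0.0140, 0.0824, -0.0284, -0.9962]
J4: z=[0.4514, -0.8901, 0.0627] o=[-0.2521, 0.3987, -0.1401] → [-0.1254, -0.0253, 0.5439, 0.4514, -0.8901, 0.0627]
J5: z=[0.6051, 0.3570, 0.7116] o=[-0.3424, -0.0852, 0.1795] → [-0.0933, 0.7432, -0.2936, 0.6051, 0.3570, 0.7116]
J6: z=[0.6051, 0.3570, 0.7116] o=[0.1666, -0.2333, -0.1790] → [-0.0707, 0.1641, -0.0222, 0.6051, 0.3570, 0.7116]
V = J·q̇ = [0.1885, 0.8482, -0.6432, 0.2041, 0.3665, 0.4247]

0.1885 0.8482 -0.6432 0.2041 0.3665 0.4247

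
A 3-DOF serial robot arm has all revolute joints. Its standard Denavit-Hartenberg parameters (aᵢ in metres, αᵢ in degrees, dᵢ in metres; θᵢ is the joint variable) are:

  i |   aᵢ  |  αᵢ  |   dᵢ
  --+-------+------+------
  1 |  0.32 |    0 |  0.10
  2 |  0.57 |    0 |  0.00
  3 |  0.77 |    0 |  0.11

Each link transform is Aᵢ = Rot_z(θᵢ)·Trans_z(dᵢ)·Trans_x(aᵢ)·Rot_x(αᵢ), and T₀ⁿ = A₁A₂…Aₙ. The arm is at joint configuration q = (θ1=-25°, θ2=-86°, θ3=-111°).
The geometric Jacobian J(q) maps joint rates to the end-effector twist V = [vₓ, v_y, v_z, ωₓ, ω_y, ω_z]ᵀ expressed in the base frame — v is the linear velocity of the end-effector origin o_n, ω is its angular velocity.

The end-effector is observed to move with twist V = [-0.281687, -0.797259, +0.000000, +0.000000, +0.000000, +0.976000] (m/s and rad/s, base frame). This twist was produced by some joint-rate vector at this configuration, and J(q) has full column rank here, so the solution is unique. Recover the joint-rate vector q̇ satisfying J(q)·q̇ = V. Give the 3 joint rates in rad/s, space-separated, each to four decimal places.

o_n = [-0.4865, -0.1521, 0.2100]
J₁: ẑ×o_n = [0.1521, -0.4865, 0.0000], ω = ẑ
J2: z=[0.0000, 0.0000, 1.0000] o=[0.2900, -0.1352, 0.1000] → [0.0169, -0.7765, 0.0000, 0.0000, 0.0000, 1.0000]
J3: z=[0.0000, 0.0000, 1.0000] o=[0.0857, -0.6674, 0.1000] → [-0.5152, -0.5722, 0.0000, 0.0000, 0.0000, 1.0000]
q̇ = J⁺·V = [-0.4500, 0.9800, 0.4460]

-0.4500 0.9800 0.4460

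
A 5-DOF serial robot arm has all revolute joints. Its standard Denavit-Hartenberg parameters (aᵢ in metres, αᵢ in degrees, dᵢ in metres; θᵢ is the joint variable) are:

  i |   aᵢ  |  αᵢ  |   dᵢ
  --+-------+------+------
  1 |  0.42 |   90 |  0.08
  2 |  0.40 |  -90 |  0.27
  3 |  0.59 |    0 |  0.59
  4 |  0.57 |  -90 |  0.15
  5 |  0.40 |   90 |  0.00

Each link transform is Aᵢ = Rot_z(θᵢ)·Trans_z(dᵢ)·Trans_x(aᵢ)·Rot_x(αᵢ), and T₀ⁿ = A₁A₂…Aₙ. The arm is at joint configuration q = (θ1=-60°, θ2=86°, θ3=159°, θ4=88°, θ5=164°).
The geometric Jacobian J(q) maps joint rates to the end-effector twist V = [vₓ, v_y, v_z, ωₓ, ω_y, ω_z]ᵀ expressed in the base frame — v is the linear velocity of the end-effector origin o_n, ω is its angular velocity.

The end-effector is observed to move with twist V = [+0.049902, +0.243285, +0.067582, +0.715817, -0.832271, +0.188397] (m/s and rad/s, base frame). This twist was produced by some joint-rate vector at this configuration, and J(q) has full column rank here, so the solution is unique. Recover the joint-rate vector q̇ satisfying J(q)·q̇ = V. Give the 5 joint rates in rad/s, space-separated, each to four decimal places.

-0.0130 -0.3210 -0.0990 -0.9630 0.3000

o_n = [-0.3105, 0.0791, -0.0988]
J₁: ẑ×o_n = [-0.0791, -0.3105, 0.0000], ω = ẑ
J2: z=[-0.8660, -0.5000, 0.0000] o=[0.2100, -0.3637, 0.0800] → [0.0894, -0.1549, -0.6438, -0.8660, -0.5000, 0.0000]
J3: z=[-0.4988, 0.8639, 0.0698] o=[-0.0099, -0.5229, 0.4790] → [-0.5412, -0.3092, -0.0406, -0.4988, 0.8639, 0.0698]
J4: z=[-0.4988, 0.8639, 0.0698] o=[-0.1403, 0.1258, -0.0293] → [-0.0568, -0.0466, 0.1703, -0.4988, 0.8639, 0.0698]
J5: z=[-0.3063, -0.2510, 0.9183] o=[-0.6772, 0.0065, -0.2410] → [-0.1024, 0.3803, 0.0698, -0.3063, -0.2510, 0.9183]
q̇ = J⁺·V = [-0.0130, -0.3210, -0.0990, -0.9630, 0.3000]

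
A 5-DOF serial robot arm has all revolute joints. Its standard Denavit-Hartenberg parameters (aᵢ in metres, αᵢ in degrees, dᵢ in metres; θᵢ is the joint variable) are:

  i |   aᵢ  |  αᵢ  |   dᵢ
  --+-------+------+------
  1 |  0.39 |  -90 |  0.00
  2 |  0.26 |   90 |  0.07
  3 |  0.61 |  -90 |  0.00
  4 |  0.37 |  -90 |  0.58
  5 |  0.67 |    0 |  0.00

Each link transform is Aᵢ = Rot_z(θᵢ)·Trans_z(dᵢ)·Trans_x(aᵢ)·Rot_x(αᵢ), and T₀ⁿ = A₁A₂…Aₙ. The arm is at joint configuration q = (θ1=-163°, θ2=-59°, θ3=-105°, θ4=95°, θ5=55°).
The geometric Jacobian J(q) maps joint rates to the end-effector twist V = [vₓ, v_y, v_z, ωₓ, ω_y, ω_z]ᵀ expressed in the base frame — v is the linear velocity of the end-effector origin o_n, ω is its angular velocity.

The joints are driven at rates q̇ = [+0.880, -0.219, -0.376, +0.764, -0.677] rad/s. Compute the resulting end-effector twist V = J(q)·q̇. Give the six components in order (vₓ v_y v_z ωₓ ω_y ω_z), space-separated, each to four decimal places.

-0.3594 -1.7179 0.1710 -0.9464 0.8276 1.1389

o_n = [-1.1980, 0.1187, -0.2591]
J₁: ẑ×o_n = [-0.1187, -1.1980, 0.0000], ω = ẑ
J2: z=[0.2924, -0.9563, 0.0000] o=[-0.3730, -0.1140, 0.0000] → [0.2478, 0.0757, -0.7210, 0.2924, -0.9563, 0.0000]
J3: z=[0.8197, 0.2506, 0.5150] o=[-0.4806, -0.2201, 0.2229] → [-0.2953, 0.0255, 0.4575, 0.8197, 0.2506, 0.5150]
J4: z=[-0.5514, 0.1021, 0.8280] o=[-0.5751, 0.3671, 0.0875] → [0.1703, -0.7069, 0.2006, -0.5514, 0.1021, 0.8280]
J5: z=[0.2258, -0.9372, 0.2659] o=[-1.1920, 0.3029, 0.3851] → [0.6527, 0.1438, -0.0472, 0.2258, -0.9372, 0.2659]
V = J·q̇ = [-0.3594, -1.7179, 0.1710, -0.9464, 0.8276, 1.1389]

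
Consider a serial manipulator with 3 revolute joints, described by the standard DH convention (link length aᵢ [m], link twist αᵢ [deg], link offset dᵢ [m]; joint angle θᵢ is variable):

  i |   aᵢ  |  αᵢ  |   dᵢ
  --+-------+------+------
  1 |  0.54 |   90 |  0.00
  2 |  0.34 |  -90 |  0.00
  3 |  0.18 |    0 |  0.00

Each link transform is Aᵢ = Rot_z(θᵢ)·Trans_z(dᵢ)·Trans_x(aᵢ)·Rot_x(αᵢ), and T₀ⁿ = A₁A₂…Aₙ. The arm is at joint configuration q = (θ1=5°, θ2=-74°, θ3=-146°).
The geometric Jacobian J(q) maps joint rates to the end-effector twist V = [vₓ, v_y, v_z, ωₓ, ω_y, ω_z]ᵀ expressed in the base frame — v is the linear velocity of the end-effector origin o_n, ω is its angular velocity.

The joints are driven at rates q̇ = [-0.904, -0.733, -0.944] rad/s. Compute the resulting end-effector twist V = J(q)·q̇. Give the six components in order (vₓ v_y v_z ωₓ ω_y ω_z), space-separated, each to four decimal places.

-0.2162 -0.4153 0.0528 -0.9679 0.6511 -1.1642

o_n = [0.5991, -0.0486, -0.1834]
J₁: ẑ×o_n = [0.0486, 0.5991, -0.0000], ω = ẑ
J2: z=[0.0872, -0.9962, 0.0000] o=[0.5379, 0.0471, 0.0000] → [0.1827, 0.0160, 0.0526, 0.0872, -0.9962, 0.0000]
J3: z=[0.9576, 0.0838, 0.2756] o=[0.6313, 0.0552, -0.3268] → [0.0406, -0.1462, -0.0968, 0.9576, 0.0838, 0.2756]
V = J·q̇ = [-0.2162, -0.4153, 0.0528, -0.9679, 0.6511, -1.1642]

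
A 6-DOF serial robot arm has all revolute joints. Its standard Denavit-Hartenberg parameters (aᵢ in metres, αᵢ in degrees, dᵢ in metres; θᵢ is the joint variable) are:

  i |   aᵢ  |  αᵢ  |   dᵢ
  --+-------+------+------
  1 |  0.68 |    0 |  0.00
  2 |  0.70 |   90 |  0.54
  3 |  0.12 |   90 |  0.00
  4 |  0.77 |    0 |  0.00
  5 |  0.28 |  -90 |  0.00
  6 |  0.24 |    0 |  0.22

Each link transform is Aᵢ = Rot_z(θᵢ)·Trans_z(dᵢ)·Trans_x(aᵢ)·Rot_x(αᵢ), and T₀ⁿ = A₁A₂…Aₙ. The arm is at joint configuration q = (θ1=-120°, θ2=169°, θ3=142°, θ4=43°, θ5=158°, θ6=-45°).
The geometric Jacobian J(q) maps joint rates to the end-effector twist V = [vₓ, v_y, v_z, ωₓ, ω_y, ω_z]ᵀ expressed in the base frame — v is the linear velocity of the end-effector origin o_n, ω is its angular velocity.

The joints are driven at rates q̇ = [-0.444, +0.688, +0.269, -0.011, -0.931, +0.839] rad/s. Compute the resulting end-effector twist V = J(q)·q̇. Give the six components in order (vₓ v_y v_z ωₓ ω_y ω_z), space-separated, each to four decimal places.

o_n = [0.1306, -0.2893, 0.8844]
J₁: ẑ×o_n = [0.2893, 0.1306, -0.0000], ω = ẑ
J2: z=[0.0000, 0.0000, 1.0000] o=[-0.3400, -0.5889, 0.0000] → [-0.2996, 0.4706, 0.0000, 0.0000, 0.0000, 1.0000]
J3: z=[0.7547, -0.6561, 0.0000] o=[0.1192, -0.0606, 0.5400] → [-0.2259, -0.2599, -0.1651, 0.7547, -0.6561, 0.0000]
J4: z=[0.4039, 0.4646, 0.7880] o=[0.0572, -0.1320, 0.6139] → [0.2496, -0.0514, -0.0976, 0.4039, 0.4646, 0.7880]
J5: z=[0.4039, 0.4646, 0.7880] o=[0.1624, -0.8114, 0.9606] → [-0.4469, 0.0057, 0.2257, 0.4039, 0.4646, 0.7880]
J6: z=[-0.8899, 0.3994, 0.2206] o=[0.2218, -0.5901, 0.7996] → [-0.0325, 0.0553, -0.2313, -0.8899, 0.3994, 0.2206]
V = J·q̇ = [-0.0094, 0.2375, -0.4475, -0.9241, -0.2791, -0.3132]

-0.0094 0.2375 -0.4475 -0.9241 -0.2791 -0.3132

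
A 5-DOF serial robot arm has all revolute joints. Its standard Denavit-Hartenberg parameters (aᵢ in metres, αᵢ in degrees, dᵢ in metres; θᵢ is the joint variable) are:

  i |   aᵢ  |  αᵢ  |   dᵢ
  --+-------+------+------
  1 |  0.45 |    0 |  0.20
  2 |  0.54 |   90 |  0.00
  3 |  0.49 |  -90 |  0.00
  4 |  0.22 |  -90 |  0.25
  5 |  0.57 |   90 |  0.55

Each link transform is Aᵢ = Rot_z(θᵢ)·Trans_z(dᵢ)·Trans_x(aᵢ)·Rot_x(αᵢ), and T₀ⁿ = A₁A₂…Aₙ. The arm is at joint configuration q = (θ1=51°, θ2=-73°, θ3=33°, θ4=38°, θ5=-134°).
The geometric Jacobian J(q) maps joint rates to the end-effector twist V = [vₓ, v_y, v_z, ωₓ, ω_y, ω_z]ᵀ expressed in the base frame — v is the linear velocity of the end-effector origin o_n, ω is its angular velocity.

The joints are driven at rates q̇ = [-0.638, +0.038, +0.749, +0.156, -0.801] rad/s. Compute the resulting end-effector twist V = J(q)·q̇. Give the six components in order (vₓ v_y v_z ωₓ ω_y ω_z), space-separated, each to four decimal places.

o_n = [0.5823, 0.5795, 0.7605]
J₁: ẑ×o_n = [-0.5795, 0.5823, 0.0000], ω = ẑ
J2: z=[0.0000, 0.0000, 1.0000] o=[0.2832, 0.3497, 0.2000] → [-0.2298, 0.2991, 0.0000, 0.0000, 0.0000, 1.0000]
J3: z=[-0.3746, -0.9272, 0.0000] o=[0.7839, 0.1474, 0.2000] → [-0.5197, 0.2100, -0.3488, -0.3746, -0.9272, 0.0000]
J4: z=[-0.5050, 0.2040, 0.8387] o=[1.1649, -0.0065, 0.4669] → [-0.4316, -0.3404, -0.1770, -0.5050, 0.2040, 0.8387]
J5: z=[-0.1835, 0.9241, -0.3353] o=[1.2242, 0.1156, 0.7710] → [0.1459, 0.2133, 0.5081, -0.1835, 0.9241, -0.3353]
V = J·q̇ = [-0.2124, -0.4268, -0.6958, -0.2123, -1.4028, -0.2006]

-0.2124 -0.4268 -0.6958 -0.2123 -1.4028 -0.2006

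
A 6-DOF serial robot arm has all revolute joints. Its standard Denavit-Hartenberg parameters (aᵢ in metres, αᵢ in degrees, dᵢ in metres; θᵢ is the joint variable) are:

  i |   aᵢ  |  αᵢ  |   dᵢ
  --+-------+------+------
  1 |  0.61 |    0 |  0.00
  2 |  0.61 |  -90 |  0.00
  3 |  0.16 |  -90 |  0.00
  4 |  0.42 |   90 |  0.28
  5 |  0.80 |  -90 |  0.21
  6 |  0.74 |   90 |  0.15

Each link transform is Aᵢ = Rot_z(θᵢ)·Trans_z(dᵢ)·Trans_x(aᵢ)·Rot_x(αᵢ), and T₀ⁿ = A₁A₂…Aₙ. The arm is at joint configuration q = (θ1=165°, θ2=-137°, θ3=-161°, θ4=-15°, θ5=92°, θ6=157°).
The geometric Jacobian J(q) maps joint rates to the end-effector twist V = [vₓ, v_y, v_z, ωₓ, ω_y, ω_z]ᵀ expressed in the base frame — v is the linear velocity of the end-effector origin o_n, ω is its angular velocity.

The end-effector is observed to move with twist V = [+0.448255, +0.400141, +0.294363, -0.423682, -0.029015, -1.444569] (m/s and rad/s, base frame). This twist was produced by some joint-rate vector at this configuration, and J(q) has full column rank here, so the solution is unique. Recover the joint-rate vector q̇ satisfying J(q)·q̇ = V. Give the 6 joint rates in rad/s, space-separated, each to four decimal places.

-0.7380 -0.2160 0.6210 -0.5930 -0.4860 -0.0840

o_n = [-0.2991, 0.3035, 0.5145]
J₁: ẑ×o_n = [-0.3035, -0.2991, 0.0000], ω = ẑ
J2: z=[0.0000, 0.0000, 1.0000] o=[-0.5892, 0.1579, 0.0000] → [-0.1457, 0.2902, 0.0000, 0.0000, 0.0000, 1.0000]
J3: z=[-0.4695, 0.8829, 0.0000] o=[-0.0506, 0.4443, 0.0000] → [0.4543, 0.2415, 0.2854, -0.4695, 0.8829, 0.0000]
J4: z=[0.2875, 0.1528, 0.9455] o=[-0.1842, 0.3732, 0.0521] → [0.1366, -0.2415, -0.0025, 0.2875, 0.1528, 0.9455]
J5: z=[-0.2374, 0.9678, -0.0843] o=[-0.4934, 0.3319, 0.4489] → [0.0611, -0.0008, -0.1814, -0.2374, 0.9678, -0.0843]
J6: z=[0.9173, 0.1948, -0.3473] o=[-0.2875, 0.6629, 1.1784] → [-0.2541, 0.6130, -0.3274, 0.9173, 0.1948, -0.3473]
q̇ = J⁺·V = [-0.7380, -0.2160, 0.6210, -0.5930, -0.4860, -0.0840]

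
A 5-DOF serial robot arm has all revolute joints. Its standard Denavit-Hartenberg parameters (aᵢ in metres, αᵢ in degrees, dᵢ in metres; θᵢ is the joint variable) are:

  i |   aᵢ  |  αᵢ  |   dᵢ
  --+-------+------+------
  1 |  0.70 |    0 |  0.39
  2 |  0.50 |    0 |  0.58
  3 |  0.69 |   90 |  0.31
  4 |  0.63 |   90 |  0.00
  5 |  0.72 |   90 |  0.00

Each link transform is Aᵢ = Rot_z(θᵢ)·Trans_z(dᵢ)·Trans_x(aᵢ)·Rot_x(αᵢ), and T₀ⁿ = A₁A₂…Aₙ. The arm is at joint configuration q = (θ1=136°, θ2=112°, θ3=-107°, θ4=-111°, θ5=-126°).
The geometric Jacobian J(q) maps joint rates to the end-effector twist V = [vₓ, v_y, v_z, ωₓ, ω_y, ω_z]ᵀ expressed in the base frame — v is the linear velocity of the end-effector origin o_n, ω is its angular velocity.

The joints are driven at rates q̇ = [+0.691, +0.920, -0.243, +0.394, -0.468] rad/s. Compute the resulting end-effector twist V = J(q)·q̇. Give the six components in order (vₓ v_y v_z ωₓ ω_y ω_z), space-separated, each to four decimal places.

o_n = [-1.5361, -0.0424, 1.0869]
J₁: ẑ×o_n = [0.0424, -1.5361, 0.0000], ω = ẑ
J2: z=[0.0000, 0.0000, 1.0000] o=[-0.5035, 0.4863, 0.3900] → [0.5287, -1.0325, 0.0000, 0.0000, 0.0000, 1.0000]
J3: z=[0.0000, 0.0000, 1.0000] o=[-0.6908, 0.0227, 0.9700] → [0.0651, -0.8452, 0.0000, 0.0000, 0.0000, 1.0000]
J4: z=[0.6293, 0.7771, 0.0000] o=[-1.2271, 0.4569, 1.2800] → [-0.1500, 0.1215, -0.0741, 0.6293, 0.7771, 0.0000]
J5: z=[0.7255, -0.5875, 0.3584] o=[-1.0516, 0.3148, 0.6918] → [-0.1041, -0.4603, -0.5438, 0.7255, -0.5875, 0.3584]
V = J·q̇ = [0.4895, -1.5427, 0.2253, -0.0916, 0.5812, 1.2003]

0.4895 -1.5427 0.2253 -0.0916 0.5812 1.2003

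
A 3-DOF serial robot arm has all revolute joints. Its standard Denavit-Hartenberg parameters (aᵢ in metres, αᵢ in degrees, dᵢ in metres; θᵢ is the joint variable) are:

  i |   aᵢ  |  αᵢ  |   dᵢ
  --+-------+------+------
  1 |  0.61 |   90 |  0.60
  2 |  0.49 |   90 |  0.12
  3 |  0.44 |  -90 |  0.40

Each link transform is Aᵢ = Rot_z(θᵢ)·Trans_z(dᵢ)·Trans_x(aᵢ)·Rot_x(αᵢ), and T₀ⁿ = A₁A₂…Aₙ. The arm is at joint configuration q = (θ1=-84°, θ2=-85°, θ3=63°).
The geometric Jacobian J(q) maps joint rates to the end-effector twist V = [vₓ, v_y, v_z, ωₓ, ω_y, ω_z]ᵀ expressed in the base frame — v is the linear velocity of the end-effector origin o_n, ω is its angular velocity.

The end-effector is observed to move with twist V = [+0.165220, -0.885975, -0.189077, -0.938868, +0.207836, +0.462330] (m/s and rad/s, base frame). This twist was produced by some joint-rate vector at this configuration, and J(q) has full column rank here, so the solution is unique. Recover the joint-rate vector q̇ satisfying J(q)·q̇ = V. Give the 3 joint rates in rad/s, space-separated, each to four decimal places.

o_n = [-0.4808, -0.3237, -0.1220]
J₁: ẑ×o_n = [0.3237, -0.4808, 0.0000], ω = ẑ
J2: z=[-0.9945, -0.1045, 0.0000] o=[0.0638, -0.6067, 0.6000] → [0.0755, -0.7180, -0.3384, -0.9945, -0.1045, 0.0000]
J3: z=[-0.1041, 0.9907, -0.0872] o=[-0.0511, -0.6617, 0.1119] → [-0.2022, 0.0131, 0.3906, -0.1041, 0.9907, -0.0872]
q̇ = J⁺·V = [0.4890, 0.9120, 0.3060]

0.4890 0.9120 0.3060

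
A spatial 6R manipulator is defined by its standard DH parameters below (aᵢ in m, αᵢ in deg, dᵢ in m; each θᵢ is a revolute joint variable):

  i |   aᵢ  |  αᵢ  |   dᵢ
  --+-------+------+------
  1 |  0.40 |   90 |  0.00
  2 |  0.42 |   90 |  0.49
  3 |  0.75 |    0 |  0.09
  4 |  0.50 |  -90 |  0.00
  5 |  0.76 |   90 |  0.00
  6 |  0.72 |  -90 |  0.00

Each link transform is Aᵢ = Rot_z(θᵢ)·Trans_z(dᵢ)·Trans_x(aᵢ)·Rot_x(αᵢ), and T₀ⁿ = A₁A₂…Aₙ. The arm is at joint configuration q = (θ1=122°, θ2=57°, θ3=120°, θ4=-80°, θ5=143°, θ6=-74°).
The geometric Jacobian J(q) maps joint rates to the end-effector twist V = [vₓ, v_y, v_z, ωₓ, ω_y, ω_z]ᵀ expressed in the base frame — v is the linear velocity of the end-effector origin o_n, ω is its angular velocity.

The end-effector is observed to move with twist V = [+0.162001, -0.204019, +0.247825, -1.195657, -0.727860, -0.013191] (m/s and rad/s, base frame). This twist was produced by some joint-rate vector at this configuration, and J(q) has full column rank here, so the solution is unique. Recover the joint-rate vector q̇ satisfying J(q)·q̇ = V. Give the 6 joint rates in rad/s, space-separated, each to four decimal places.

o_n = [0.2937, 0.3578, 0.5054]
J₁: ẑ×o_n = [-0.3578, 0.2937, 0.0000], ω = ẑ
J2: z=[0.8480, 0.5299, 0.0000] o=[-0.2120, 0.3392, 0.0000] → [0.2678, -0.4286, -0.2522, 0.8480, 0.5299, 0.0000]
J3: z=[-0.4444, 0.7112, -0.5446] o=[0.0824, 0.7929, 0.3522] → [-0.1280, -0.0470, 0.0430, -0.4444, 0.7112, -0.5446]
J4: z=[-0.4444, 0.7112, -0.5446] o=[0.7014, 1.0279, -0.0113] → [0.0026, 0.4517, 0.5878, -0.4444, 0.7112, -0.5446]
J5: z=[0.8352, 0.1091, -0.5391] o=[0.8634, 1.3751, 0.3100] → [-0.5271, 0.1439, -0.7875, 0.8352, 0.1091, -0.5391]
J6: z=[0.5499, -0.1501, 0.8216] o=[0.8700, 0.6283, 0.1691] → [0.1718, -0.6585, -0.2352, 0.5499, -0.1501, 0.8216]
q̇ = J⁺·V = [-0.4290, -0.8630, 0.5910, -0.8980, -0.6410, -0.1180]

-0.4290 -0.8630 0.5910 -0.8980 -0.6410 -0.1180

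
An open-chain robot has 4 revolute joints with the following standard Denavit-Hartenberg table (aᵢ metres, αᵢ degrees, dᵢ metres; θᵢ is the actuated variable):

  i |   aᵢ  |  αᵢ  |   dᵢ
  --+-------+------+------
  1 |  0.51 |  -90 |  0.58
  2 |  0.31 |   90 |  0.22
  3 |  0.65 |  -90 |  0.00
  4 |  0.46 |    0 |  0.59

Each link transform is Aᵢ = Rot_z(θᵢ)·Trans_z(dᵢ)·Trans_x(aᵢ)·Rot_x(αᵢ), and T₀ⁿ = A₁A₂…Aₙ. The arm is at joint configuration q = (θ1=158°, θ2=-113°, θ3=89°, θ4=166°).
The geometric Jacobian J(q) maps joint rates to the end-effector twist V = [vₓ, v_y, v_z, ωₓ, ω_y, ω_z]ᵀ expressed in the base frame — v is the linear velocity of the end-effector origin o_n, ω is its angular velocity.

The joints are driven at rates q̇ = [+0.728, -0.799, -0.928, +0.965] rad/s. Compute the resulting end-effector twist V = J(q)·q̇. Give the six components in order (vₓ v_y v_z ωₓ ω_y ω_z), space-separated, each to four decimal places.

o_n = [-0.8305, -0.1325, 0.3691]
J₁: ẑ×o_n = [0.1325, -0.8305, 0.0000], ω = ẑ
J2: z=[-0.3746, -0.9272, 0.0000] o=[-0.4729, 0.1910, 0.5800] → [0.1955, -0.0790, -0.2104, -0.3746, -0.9272, 0.0000]
J3: z=[0.8535, -0.3448, -0.3907] o=[-0.4430, -0.0583, 0.8654] → [0.1422, 0.5750, -0.1969, 0.8535, -0.3448, -0.3907]
J4: z=[-0.3688, 0.1302, -0.9204] o=[-0.6823, -0.6625, 0.8758] → [0.4219, -0.0505, -0.1762, -0.3688, 0.1302, -0.9204]
V = J·q̇ = [0.2154, -1.1238, 0.1809, -0.8486, 1.1864, 0.2024]

0.2154 -1.1238 0.1809 -0.8486 1.1864 0.2024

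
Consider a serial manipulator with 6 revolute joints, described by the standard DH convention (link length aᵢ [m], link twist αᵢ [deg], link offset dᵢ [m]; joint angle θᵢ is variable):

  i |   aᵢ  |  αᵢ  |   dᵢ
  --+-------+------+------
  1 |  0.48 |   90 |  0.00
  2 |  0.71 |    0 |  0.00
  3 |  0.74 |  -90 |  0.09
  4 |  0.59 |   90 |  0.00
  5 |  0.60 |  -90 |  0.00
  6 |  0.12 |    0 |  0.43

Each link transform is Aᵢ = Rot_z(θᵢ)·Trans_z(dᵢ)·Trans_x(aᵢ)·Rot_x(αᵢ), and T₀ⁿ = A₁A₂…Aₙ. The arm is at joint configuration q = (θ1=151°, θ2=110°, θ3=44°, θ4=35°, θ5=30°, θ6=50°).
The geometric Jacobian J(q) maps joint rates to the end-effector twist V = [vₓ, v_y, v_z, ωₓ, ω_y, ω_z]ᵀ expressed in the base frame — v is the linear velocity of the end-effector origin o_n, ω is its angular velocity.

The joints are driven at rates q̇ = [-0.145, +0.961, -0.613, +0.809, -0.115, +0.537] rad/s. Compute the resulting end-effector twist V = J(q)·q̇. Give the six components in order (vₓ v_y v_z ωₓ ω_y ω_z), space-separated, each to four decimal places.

o_n = [0.9643, -1.1482, 0.6747]
J₁: ẑ×o_n = [1.1482, 0.9643, -0.0000], ω = ẑ
J2: z=[0.4848, 0.8746, 0.0000] o=[-0.4198, 0.2327, 0.0000] → [0.5901, -0.3271, -1.8801, 0.4848, 0.8746, 0.0000]
J3: z=[0.4848, 0.8746, 0.0000] o=[-0.2074, 0.1150, 0.6672] → [0.0066, -0.0036, -1.6372, 0.4848, 0.8746, 0.0000]
J4: z=[0.3834, -0.2125, -0.8988] o=[0.4179, -0.1288, 0.9916] → [-0.8489, -0.3696, -0.2747, 0.3834, -0.2125, -0.8988]
J5: z=[0.8480, 0.4665, 0.2514] o=[0.6338, -0.6353, 1.2034] → [-0.1177, 0.5315, -0.5891, 0.8480, 0.4665, 0.2514]
J6: z=[0.1491, 0.2452, -0.9579] o=[0.9389, -1.1452, 1.1204] → [-0.1122, 0.0421, -0.0067, 0.1491, 0.2452, -0.9579]
V = J·q̇ = [-0.3369, -0.7894, -0.9612, 0.4614, 0.2105, -1.4154]

-0.3369 -0.7894 -0.9612 0.4614 0.2105 -1.4154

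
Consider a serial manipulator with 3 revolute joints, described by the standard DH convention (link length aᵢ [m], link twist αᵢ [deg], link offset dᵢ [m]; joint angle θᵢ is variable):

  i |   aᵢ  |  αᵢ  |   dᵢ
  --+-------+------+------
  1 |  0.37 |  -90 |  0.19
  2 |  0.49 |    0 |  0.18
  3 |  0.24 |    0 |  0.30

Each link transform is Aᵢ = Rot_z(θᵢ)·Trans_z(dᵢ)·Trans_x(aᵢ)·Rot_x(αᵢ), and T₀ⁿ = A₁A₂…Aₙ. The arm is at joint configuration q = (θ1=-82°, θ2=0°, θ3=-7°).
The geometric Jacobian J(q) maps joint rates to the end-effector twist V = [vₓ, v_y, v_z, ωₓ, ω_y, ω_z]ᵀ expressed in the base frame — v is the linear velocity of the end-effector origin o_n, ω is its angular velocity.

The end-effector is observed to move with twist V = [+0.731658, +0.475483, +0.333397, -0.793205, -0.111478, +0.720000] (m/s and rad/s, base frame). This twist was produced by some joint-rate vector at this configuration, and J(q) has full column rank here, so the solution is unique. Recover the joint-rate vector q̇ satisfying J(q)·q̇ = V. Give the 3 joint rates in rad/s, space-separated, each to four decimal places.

o_n = [0.6282, -1.0207, 0.2192]
J₁: ẑ×o_n = [1.0207, 0.6282, -0.0000], ω = ẑ
J2: z=[0.9903, 0.1392, 0.0000] o=[0.0515, -0.3664, 0.1900] → [0.0041, -0.0290, -0.7282, 0.9903, 0.1392, 0.0000]
J3: z=[0.9903, 0.1392, 0.0000] o=[0.2979, -0.8266, 0.1900] → [0.0041, -0.0290, -0.2382, 0.9903, 0.1392, 0.0000]
q̇ = J⁺·V = [0.7200, -0.2910, -0.5100]

0.7200 -0.2910 -0.5100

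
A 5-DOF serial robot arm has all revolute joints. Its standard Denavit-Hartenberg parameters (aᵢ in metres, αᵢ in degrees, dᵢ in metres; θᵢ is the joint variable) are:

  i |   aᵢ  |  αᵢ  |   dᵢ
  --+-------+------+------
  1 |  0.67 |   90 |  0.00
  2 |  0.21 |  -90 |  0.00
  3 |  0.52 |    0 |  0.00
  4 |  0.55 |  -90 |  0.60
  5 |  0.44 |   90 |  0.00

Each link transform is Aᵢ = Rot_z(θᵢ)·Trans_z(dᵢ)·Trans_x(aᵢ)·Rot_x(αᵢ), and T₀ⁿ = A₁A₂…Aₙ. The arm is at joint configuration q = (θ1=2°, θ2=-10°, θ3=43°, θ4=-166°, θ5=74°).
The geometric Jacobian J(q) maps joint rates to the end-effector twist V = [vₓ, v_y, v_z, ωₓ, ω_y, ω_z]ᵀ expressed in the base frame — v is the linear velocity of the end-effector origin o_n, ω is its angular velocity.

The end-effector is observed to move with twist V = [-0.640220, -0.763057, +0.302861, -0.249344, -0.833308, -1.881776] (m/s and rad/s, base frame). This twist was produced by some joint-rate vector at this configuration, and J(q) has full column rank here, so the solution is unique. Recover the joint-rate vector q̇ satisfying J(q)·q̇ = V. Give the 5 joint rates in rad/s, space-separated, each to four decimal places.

o_n = [0.9287, -0.1760, 0.1353]
J₁: ẑ×o_n = [0.1760, 0.9287, -0.0000], ω = ẑ
J2: z=[0.0349, -0.9994, 0.0000] o=[0.6696, 0.0234, 0.0000] → [-0.1353, -0.0047, 0.2520, 0.0349, -0.9994, 0.0000]
J3: z=[0.1735, 0.0061, 0.9848] o=[0.8763, 0.0306, -0.0365] → [0.2045, 0.0219, -0.0362, 0.1735, 0.0061, 0.9848]
J4: z=[0.1735, 0.0061, 0.9848] o=[1.2382, 0.3981, -0.1025] → [0.5669, -0.3460, -0.0978, 0.1735, 0.0061, 0.9848]
J5: z=[0.8444, -0.5155, -0.1456] o=[1.0636, -0.0696, 0.5404] → [0.1933, 0.3617, -0.1594, 0.8444, -0.5155, -0.1456]
q̇ = J⁺·V = [-0.8880, 0.8900, -0.6680, -0.3590, -0.1210]

-0.8880 0.8900 -0.6680 -0.3590 -0.1210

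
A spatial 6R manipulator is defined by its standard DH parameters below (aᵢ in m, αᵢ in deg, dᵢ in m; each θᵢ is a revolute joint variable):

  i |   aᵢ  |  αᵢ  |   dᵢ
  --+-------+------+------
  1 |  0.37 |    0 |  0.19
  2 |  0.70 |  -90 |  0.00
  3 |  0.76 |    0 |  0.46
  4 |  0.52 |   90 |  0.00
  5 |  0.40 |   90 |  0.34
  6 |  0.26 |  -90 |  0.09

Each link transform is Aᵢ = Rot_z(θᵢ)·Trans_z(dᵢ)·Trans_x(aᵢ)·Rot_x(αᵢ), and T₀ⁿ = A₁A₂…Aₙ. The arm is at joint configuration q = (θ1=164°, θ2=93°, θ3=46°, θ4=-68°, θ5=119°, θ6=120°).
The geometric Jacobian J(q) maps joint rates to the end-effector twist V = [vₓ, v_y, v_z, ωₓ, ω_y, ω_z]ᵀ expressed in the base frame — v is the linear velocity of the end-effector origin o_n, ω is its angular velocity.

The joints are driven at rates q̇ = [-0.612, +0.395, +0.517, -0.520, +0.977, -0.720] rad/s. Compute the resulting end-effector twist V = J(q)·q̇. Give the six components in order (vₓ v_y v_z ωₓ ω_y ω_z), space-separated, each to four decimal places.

o_n = [0.0390, -1.4772, 0.3426]
J₁: ẑ×o_n = [1.4772, 0.0390, -0.0000], ω = ẑ
J2: z=[0.0000, 0.0000, 1.0000] o=[-0.3557, 0.1020, 0.1900] → [1.5792, 0.3946, -0.0000, 0.0000, 0.0000, 1.0000]
J3: z=[0.9744, -0.2250, 0.0000] o=[-0.5131, -0.5801, 0.1900] → [-0.0343, -0.1487, -0.7500, 0.9744, -0.2250, 0.0000]
J4: z=[0.9744, -0.2250, 0.0000] o=[-0.1837, -1.1980, -0.3567] → [-0.1573, -0.6813, -0.2220, 0.9744, -0.2250, 0.0000]
J5: z=[0.0843, 0.3650, 0.9272] o=[-0.2921, -1.6677, -0.1619] → [0.0075, 0.2645, -0.1048, 0.0843, 0.3650, 0.9272]
J6: z=[0.2900, -0.8992, 0.3276] o=[0.1178, -1.4471, 0.0807] → [-0.2256, -0.1018, -0.0796, 0.2900, -0.8992, 0.3276]
V = J·q̇ = [-0.0464, 0.7412, -0.3173, -0.1294, 1.0047, 0.4530]

-0.0464 0.7412 -0.3173 -0.1294 1.0047 0.4530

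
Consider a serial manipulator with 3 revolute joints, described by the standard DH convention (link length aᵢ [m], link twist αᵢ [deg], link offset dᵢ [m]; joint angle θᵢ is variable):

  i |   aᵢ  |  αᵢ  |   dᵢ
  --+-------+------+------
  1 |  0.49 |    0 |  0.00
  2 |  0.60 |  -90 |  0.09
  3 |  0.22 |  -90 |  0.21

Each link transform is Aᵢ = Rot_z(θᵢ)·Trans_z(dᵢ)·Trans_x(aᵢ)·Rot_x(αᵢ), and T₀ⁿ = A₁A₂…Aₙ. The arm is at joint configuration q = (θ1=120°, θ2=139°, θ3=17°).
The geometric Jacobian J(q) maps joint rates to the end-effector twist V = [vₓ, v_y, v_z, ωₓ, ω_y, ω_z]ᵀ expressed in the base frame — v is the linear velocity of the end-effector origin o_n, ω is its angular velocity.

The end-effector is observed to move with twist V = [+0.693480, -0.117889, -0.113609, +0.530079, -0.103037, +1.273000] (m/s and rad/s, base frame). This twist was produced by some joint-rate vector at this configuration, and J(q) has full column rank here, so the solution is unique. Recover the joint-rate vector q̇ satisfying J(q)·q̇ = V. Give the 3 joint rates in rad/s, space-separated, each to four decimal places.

0.8880 0.3850 0.5400

o_n = [-0.1935, -0.4112, 0.0257]
J₁: ẑ×o_n = [0.4112, -0.1935, 0.0000], ω = ẑ
J2: z=[0.0000, 0.0000, 1.0000] o=[-0.2450, 0.4244, 0.0000] → [0.8356, 0.0515, -0.0000, 0.0000, 0.0000, 1.0000]
J3: z=[0.9816, -0.1908, 0.0000] o=[-0.3595, -0.1646, 0.0900] → [0.0123, 0.0631, -0.2104, 0.9816, -0.1908, 0.0000]
q̇ = J⁺·V = [0.8880, 0.3850, 0.5400]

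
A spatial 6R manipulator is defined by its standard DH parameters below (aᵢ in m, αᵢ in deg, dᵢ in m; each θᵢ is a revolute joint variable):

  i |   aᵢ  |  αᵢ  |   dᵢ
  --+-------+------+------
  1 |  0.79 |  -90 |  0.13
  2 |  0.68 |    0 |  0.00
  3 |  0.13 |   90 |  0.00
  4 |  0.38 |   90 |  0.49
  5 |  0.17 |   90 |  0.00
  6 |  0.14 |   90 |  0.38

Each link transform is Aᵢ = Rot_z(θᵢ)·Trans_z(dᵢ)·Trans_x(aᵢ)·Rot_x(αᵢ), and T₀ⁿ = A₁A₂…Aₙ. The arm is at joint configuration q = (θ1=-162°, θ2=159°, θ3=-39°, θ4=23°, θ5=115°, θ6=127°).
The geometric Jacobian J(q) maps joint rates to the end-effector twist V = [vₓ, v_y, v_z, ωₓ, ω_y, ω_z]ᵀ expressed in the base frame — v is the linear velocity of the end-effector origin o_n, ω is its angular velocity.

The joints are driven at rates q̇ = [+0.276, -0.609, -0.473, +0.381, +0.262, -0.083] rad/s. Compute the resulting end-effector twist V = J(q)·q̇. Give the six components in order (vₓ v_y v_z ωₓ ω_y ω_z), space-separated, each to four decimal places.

o_n = [-0.3123, -0.2760, -1.1768]
J₁: ẑ×o_n = [0.2760, -0.3123, 0.0000], ω = ẑ
J2: z=[0.3090, -0.9511, 0.0000] o=[-0.7513, -0.2441, 0.1300] → [1.2429, 0.4038, 0.4077, 0.3090, -0.9511, 0.0000]
J3: z=[0.3090, -0.9511, 0.0000] o=[-0.1476, -0.0479, -0.1137] → [1.0111, 0.3285, -0.2272, 0.3090, -0.9511, 0.0000]
J4: z=[-0.8236, -0.2676, -0.5000] o=[-0.0858, -0.0279, -0.2263] → [0.1303, -0.6696, 0.1437, -0.8236, -0.2676, -0.5000]
J5: z=[-0.0986, 0.9358, -0.3384] o=[-0.2771, -0.2462, -0.7742] → [-0.3869, -0.0278, 0.0359, -0.0986, 0.9358, -0.3384]
J6: z=[0.1581, -0.3210, -0.9338] o=[-0.4441, -0.2709, -0.7940] → [0.1182, -0.0626, 0.0415, 0.1581, -0.3210, -0.9338]
V = J·q̇ = [-1.2205, -0.7448, -0.0801, -0.6871, 1.1989, 0.0743]

-1.2205 -0.7448 -0.0801 -0.6871 1.1989 0.0743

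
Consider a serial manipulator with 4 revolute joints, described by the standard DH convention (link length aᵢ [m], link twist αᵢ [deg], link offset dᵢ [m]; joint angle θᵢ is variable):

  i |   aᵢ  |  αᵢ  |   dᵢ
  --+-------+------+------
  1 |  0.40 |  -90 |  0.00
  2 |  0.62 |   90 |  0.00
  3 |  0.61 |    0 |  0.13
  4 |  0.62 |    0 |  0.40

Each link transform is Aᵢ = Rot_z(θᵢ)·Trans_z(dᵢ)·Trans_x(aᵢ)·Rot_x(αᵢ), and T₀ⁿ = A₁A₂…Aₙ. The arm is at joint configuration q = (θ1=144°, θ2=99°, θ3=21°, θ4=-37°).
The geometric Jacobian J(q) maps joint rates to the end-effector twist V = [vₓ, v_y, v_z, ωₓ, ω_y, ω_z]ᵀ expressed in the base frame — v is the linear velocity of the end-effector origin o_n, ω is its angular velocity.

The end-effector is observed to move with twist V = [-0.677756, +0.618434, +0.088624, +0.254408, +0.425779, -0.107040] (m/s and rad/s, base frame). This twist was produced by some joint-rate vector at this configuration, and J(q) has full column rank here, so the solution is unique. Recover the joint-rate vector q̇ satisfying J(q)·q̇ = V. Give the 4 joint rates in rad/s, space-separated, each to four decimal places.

-0.1000 -0.4940 -0.1130 0.1580

o_n = [-0.5492, 0.3400, -1.8464]
J₁: ẑ×o_n = [-0.3400, -0.5492, 0.0000], ω = ẑ
J2: z=[-0.5878, -0.8090, 0.0000] o=[-0.3236, 0.2351, 0.0000] → [1.4938, -1.0853, -0.2442, -0.5878, -0.8090, 0.0000]
J3: z=[-0.7991, 0.5805, -0.1564] o=[-0.2451, 0.1781, -0.6124] → [-0.6911, -0.9385, 0.0471, -0.7991, 0.5805, -0.1564]
J4: z=[-0.7991, 0.5805, -0.1564] o=[-0.4054, 0.0244, -1.1952] → [-0.3287, -0.4979, -0.1688, -0.7991, 0.5805, -0.1564]
q̇ = J⁺·V = [-0.1000, -0.4940, -0.1130, 0.1580]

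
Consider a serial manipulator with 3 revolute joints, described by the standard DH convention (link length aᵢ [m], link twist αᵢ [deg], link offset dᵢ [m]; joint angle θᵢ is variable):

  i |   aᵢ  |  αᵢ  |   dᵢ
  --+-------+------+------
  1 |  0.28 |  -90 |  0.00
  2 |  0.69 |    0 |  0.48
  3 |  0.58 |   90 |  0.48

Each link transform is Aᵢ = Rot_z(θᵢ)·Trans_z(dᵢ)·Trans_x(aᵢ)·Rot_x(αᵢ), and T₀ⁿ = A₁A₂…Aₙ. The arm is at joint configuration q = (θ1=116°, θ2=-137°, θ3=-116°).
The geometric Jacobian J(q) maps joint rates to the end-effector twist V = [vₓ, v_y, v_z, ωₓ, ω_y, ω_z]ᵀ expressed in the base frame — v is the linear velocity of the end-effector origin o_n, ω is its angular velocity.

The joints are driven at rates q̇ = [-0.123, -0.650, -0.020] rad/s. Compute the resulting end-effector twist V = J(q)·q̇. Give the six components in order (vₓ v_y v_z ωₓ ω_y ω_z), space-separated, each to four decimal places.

o_n = [-0.6900, -0.7751, -0.0841]
J₁: ẑ×o_n = [0.7751, -0.6900, 0.0000], ω = ẑ
J2: z=[-0.8988, -0.4384, 0.0000] o=[-0.1227, 0.2517, 0.0000] → [0.0369, -0.0756, 0.6742, -0.8988, -0.4384, 0.0000]
J3: z=[-0.8988, -0.4384, 0.0000] o=[-0.3329, -0.4123, 0.4706] → [0.2431, -0.4985, 0.1696, -0.8988, -0.4384, 0.0000]
V = J·q̇ = [-0.1242, 0.1440, -0.4416, 0.6022, 0.2937, -0.1230]

-0.1242 0.1440 -0.4416 0.6022 0.2937 -0.1230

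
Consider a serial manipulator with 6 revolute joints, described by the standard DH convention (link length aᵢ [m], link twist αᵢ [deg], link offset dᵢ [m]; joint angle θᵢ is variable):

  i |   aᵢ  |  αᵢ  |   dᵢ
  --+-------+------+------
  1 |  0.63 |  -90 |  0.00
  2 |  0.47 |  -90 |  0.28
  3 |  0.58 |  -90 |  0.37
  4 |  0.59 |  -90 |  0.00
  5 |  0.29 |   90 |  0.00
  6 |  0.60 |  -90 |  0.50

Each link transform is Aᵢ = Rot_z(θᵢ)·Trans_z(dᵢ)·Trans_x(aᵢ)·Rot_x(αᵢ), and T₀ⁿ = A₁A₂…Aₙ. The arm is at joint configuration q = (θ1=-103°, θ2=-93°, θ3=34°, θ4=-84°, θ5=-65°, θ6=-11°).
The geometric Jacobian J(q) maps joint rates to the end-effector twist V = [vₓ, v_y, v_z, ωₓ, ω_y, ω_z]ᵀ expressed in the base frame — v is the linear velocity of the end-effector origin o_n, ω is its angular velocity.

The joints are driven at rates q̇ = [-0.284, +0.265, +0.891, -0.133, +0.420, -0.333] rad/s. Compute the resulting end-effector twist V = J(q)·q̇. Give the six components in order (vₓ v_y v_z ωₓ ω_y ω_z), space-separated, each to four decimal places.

o_n = [-1.1614, -1.2699, 0.3829]
J₁: ẑ×o_n = [1.2699, -1.1614, 0.0000], ω = ẑ
J2: z=[0.9744, -0.2250, 0.0000] o=[-0.1417, -0.6139, 0.0000] → [-0.0861, -0.3730, -0.8687, 0.9744, -0.2250, 0.0000]
J3: z=[-0.2246, -0.9730, 0.0523] o=[0.1366, -0.6529, 0.4694] → [0.1165, -0.0874, -1.1244, -0.2246, -0.9730, 0.0523]
J4: z=[-0.8144, 0.1580, -0.5584] o=[-0.2568, -0.9154, 0.9689] → [-0.2906, 0.0279, 0.4316, -0.8144, 0.1580, -0.5584]
J5: z=[-0.5087, 0.2689, 0.8179] o=[-0.4217, -1.4760, 1.0507] → [-0.3481, -0.9448, 0.0941, -0.5087, 0.2689, 0.8179]
J6: z=[-0.0910, 0.9279, -0.3616] o=[-0.6699, -1.5509, 0.9209] → [-0.3976, 0.1288, 0.4305, -0.0910, 0.9279, -0.3616]
V = J·q̇ = [-0.2549, -0.2902, -1.3933, -0.0170, -1.1437, 0.3008]

-0.2549 -0.2902 -1.3933 -0.0170 -1.1437 0.3008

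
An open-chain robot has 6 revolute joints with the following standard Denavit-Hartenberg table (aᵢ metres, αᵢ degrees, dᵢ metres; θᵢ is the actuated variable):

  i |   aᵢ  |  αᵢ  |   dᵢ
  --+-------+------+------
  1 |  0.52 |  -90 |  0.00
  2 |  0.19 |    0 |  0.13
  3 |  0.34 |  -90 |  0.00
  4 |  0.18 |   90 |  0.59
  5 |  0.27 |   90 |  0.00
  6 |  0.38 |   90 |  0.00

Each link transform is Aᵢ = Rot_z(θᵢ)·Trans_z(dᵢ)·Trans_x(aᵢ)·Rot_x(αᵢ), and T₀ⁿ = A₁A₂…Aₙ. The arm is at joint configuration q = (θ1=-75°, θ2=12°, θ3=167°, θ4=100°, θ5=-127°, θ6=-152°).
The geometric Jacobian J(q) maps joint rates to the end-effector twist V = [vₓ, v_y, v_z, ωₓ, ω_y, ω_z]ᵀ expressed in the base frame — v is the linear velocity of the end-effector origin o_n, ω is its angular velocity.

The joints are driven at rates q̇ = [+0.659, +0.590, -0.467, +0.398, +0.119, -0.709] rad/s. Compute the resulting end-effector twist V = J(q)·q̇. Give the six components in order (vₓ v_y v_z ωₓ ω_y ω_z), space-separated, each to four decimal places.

0.3225 0.1470 0.0104 -0.4445 -0.1001 0.6300

o_n = [0.0939, -0.5633, 0.6005]
J₁: ẑ×o_n = [0.5633, 0.0939, -0.0000], ω = ẑ
J2: z=[0.9659, 0.2588, 0.0000] o=[0.1346, -0.5023, 0.0000] → [0.1554, -0.5801, -0.0484, 0.9659, 0.2588, 0.0000]
J3: z=[0.9659, 0.2588, 0.0000] o=[0.3083, -0.6482, -0.0395] → [0.1657, -0.6182, 0.1374, 0.9659, 0.2588, 0.0000]
J4: z=[-0.0045, 0.0169, 0.9998] o=[0.2203, -0.3198, -0.0454] → [0.2544, -0.1235, 0.0032, -0.0045, 0.0169, 0.9998]
J5: z=[-0.4226, 0.9062, -0.0172] o=[0.0545, -0.3859, 0.5450] → [0.0472, 0.0228, 0.0393, -0.4226, 0.9062, -0.0172]
J6: z=[0.7211, 0.3476, 0.5993] o=[0.2027, -0.3209, 0.3289] → [0.2397, -0.2611, -0.1370, 0.7211, 0.3476, 0.5993]
V = J·q̇ = [0.3225, 0.1470, 0.0104, -0.4445, -0.1001, 0.6300]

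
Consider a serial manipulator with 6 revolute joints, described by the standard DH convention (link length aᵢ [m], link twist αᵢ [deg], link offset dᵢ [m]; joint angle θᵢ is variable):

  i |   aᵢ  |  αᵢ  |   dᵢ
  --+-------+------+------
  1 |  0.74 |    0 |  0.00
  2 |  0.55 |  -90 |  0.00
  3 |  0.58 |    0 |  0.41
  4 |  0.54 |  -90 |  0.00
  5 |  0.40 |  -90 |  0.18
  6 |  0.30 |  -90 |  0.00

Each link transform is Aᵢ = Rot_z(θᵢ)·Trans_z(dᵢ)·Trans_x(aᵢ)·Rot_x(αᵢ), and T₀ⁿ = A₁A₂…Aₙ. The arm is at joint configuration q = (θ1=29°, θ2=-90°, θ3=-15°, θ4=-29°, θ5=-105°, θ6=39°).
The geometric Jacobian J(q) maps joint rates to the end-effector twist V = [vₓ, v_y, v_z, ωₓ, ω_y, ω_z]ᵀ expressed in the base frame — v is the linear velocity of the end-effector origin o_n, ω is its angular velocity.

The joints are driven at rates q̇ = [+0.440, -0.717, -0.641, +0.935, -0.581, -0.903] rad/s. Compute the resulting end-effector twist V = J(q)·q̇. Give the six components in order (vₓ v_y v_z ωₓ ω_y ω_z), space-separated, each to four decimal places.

o_n = [2.2072, -0.3483, 0.4177]
J₁: ẑ×o_n = [0.3483, 2.2072, -0.0000], ω = ẑ
J2: z=[0.0000, 0.0000, 1.0000] o=[0.6472, 0.3588, 0.0000] → [0.7071, 1.5599, -0.0000, 0.0000, 0.0000, 1.0000]
J3: z=[0.8746, 0.4848, 0.0000] o=[0.9139, -0.1223, 0.0000] → [0.2025, -0.3654, -0.8247, 0.8746, 0.4848, 0.0000]
J4: z=[0.8746, 0.4848, 0.0000] o=[1.5441, -0.4135, 0.1501] → [0.1297, -0.2341, -0.2645, 0.8746, 0.4848, 0.0000]
J5: z=[0.3368, -0.6076, -0.7193] o=[1.7324, -0.7532, 0.5252] → [0.3566, -0.3053, 0.4248, 0.3368, -0.6076, -0.7193]
J6: z=[0.5632, -0.4822, 0.6710] o=[2.0948, -0.6102, 0.3238] → [-0.2210, 0.0225, 0.2017, 0.5632, -0.4822, 0.6710]
V = J·q̇ = [-0.3699, 0.0251, -0.1476, -0.4471, 0.9310, -0.4650]

-0.3699 0.0251 -0.1476 -0.4471 0.9310 -0.4650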